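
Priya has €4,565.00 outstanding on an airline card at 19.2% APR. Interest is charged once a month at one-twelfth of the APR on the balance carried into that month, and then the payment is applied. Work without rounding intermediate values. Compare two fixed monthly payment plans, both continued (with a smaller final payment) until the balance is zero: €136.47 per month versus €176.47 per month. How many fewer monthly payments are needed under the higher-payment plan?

Monthly rate r = 19.2%/12 = 1.6% = 0.016.
At €136.47/mo: n = ⌈−ln(1 − rB₀/P)/ln(1+r)⌉ = 49 payments (last €36.73); total interest = total paid − €4,565.00 = €2,022.29.
At €176.47/mo: 34 payments (last €116.33); total interest €1,374.84.
Payments saved = 49 − 34 = 15.

15 fewer payments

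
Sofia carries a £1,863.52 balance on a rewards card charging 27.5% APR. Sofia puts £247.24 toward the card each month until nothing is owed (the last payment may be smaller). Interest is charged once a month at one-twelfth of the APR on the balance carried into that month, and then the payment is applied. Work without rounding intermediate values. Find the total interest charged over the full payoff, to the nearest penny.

£206.27

Monthly rate r = 27.5%/12 = 2.29167% = 0.0229167.
Payoff takes n = ⌈−ln(1 − rB₀/P)/ln(1+r)⌉ = ⌈8.369⌉ = 9 payments; the last is £91.87.
Total paid = 8·£247.24 + £91.87 = £2,069.79.
Total interest = total paid − principal = £2,069.79 − £1,863.52 = £206.27.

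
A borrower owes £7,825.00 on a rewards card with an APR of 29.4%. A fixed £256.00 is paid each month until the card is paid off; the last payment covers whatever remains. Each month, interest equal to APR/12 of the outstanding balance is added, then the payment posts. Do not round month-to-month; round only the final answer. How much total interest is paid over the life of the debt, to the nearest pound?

Monthly rate r = 29.4%/12 = 2.45% = 0.0245.
Payoff takes n = ⌈−ln(1 − rB₀/P)/ln(1+r)⌉ = ⌈57.089⌉ = 58 payments; the last is £22.94.
Total paid = 57·£256.00 + £22.94 = £14,614.94.
Total interest = total paid − principal = £14,614.94 − £7,825.00 = £6,789.94.

£6,790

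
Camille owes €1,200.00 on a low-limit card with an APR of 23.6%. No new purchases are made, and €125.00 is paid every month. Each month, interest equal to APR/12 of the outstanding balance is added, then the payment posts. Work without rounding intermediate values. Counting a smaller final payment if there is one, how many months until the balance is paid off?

11 payments

Monthly rate r = 23.6%/12 = 1.96667% = 0.0196667.
Recurrence: B ← B·(1+r) − €125.00.
Month 1: interest €23.60; balance after payment €1,098.60.
Month 2: interest €21.61; balance after payment €995.21.
Closed form: n = −ln(1 − rB₀/P)/ln(1+r) = −ln(0.8112)/ln(1.01967) ≈ 10.744, so the balance reaches zero during payment 11.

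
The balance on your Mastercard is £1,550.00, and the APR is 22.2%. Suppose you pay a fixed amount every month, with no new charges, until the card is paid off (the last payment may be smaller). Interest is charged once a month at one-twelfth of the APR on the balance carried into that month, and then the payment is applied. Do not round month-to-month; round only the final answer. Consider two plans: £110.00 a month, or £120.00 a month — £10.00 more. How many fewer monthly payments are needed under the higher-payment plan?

Monthly rate r = 22.2%/12 = 1.85% = 0.0185.
At £110.00/mo: n = ⌈−ln(1 − rB₀/P)/ln(1+r)⌉ = 17 payments (last £52.65); total interest = total paid − £1,550.00 = £262.65.
At £120.00/mo: 15 payments (last £107.68); total interest £237.68.
Payments saved = 17 − 15 = 2.

2 fewer payments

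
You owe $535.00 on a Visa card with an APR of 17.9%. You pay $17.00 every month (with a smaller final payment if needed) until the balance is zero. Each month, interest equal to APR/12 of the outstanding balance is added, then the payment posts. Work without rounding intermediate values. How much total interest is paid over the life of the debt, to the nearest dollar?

Monthly rate r = 17.9%/12 = 1.49167% = 0.0149167.
Payoff takes n = ⌈−ln(1 − rB₀/P)/ln(1+r)⌉ = ⌈42.807⌉ = 43 payments; the last is $13.73.
Total paid = 42·$17.00 + $13.73 = $727.73.
Total interest = total paid − principal = $727.73 − $535.00 = $192.73.

$193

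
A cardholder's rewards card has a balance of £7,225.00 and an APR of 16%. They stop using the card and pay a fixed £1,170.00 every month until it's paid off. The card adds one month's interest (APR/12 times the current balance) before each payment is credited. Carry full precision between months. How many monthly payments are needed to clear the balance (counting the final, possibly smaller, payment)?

Monthly rate r = 16%/12 = 1.33333% = 0.0133333.
Recurrence: B ← B·(1+r) − £1,170.00.
Month 1: interest £96.33; balance after payment £6,151.33.
Month 2: interest £82.02; balance after payment £5,063.35.
Closed form: n = −ln(1 − rB₀/P)/ln(1+r) = −ln(0.91766)/ln(1.01333) ≈ 6.487, so the balance reaches zero during payment 7.

7 payments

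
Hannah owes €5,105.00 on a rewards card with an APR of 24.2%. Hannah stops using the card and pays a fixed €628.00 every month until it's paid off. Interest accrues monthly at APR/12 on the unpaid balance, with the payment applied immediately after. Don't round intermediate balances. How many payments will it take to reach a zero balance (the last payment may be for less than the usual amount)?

Monthly rate r = 24.2%/12 = 2.01667% = 0.0201667.
Recurrence: B ← B·(1+r) − €628.00.
Month 1: interest €102.95; balance after payment €4,579.95.
Month 2: interest €92.36; balance after payment €4,044.31.
Closed form: n = −ln(1 − rB₀/P)/ln(1+r) = −ln(0.83607)/ln(1.02017) ≈ 8.968, so the balance reaches zero during payment 9.

9 months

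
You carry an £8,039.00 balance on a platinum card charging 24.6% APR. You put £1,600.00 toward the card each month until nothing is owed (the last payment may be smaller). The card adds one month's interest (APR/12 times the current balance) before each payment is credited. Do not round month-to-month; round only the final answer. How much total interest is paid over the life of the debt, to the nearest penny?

£535.22

Monthly rate r = 24.6%/12 = 2.05% = 0.0205.
Payoff takes n = ⌈−ln(1 − rB₀/P)/ln(1+r)⌉ = ⌈5.357⌉ = 6 payments; the last is £574.22.
Total paid = 5·£1,600.00 + £574.22 = £8,574.22.
Total interest = total paid − principal = £8,574.22 − £8,039.00 = £535.22.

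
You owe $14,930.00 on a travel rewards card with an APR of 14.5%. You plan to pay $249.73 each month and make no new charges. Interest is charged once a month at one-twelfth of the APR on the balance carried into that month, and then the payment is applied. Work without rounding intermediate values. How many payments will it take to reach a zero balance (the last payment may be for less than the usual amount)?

107 payments

Monthly rate r = 14.5%/12 = 1.20833% = 0.0120833.
Recurrence: B ← B·(1+r) − $249.73.
Month 1: interest $180.40; balance after payment $14,860.67.
Month 2: interest $179.57; balance after payment $14,790.51.
Closed form: n = −ln(1 − rB₀/P)/ln(1+r) = −ln(0.2776)/ln(1.01208) ≈ 106.700, so the balance reaches zero during payment 107.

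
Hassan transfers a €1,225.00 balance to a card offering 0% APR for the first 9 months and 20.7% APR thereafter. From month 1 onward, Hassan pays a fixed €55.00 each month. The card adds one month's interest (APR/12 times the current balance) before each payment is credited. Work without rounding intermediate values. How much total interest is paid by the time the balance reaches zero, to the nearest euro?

Promo months 1–9 at r₀ = 0%/12 = 0; months 10+ at r₁ = 20.7%/12 = 0.01725.
After month 9 (no interest yet): B = €1,225.00 − 9·€55.00 = €730.00.
Then at r₁ with €55.00/mo: n₂ = −ln(1 − r₁·B/P)/ln(1+r₁) ≈ 15.20 → 16 more payments.
Total paid = 24·€55.00 + €11.22 = €1,331.22; interest = €1,331.22 − €1,225.00 = €106.22.

€106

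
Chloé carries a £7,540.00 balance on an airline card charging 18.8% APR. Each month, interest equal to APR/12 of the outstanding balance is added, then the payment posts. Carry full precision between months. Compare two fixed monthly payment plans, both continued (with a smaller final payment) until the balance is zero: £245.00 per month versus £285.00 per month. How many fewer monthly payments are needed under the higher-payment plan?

Monthly rate r = 18.8%/12 = 1.56667% = 0.0156667.
At £245.00/mo: n = ⌈−ln(1 − rB₀/P)/ln(1+r)⌉ = 43 payments (last £81.91); total interest = total paid − £7,540.00 = £2,831.91.
At £285.00/mo: 35 payments (last £123.69); total interest £2,273.69.
Payments saved = 43 − 35 = 8.

8 fewer payments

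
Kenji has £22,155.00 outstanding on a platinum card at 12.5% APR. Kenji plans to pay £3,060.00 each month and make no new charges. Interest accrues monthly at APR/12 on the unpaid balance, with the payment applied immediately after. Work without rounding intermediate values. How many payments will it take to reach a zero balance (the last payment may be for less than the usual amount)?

Monthly rate r = 12.5%/12 = 1.04167% = 0.0104167.
Recurrence: B ← B·(1+r) − £3,060.00.
Month 1: interest £230.78; balance after payment £19,325.78.
Month 2: interest £201.31; balance after payment £16,467.09.
Closed form: n = −ln(1 − rB₀/P)/ln(1+r) = −ln(0.92458)/ln(1.01042) ≈ 7.567, so the balance reaches zero during payment 8.

8 months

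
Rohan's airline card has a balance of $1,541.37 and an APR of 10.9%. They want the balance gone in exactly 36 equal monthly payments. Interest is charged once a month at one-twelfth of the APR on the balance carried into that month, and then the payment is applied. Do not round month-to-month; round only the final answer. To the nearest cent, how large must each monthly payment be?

Monthly rate r = 10.9%/12 = 0.908333% = 0.00908333.
Level-payment amortization: P = B₀·r / (1 − (1+r)^(−n)) = 1541.37·0.00908333 / (1 − 1.00908^(−36)).
Denominator 1 − (1+r)^(−36) = 0.277851012.
P = 14.0008 / 0.277851012 ≈ 50.39.

$50.39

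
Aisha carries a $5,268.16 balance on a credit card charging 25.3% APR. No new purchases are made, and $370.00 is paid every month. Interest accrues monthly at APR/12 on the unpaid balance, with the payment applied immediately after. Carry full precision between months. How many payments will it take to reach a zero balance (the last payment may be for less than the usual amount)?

18 months

Monthly rate r = 25.3%/12 = 2.10833% = 0.0210833.
Recurrence: B ← B·(1+r) − $370.00.
Month 1: interest $111.07; balance after payment $5,009.23.
Month 2: interest $105.61; balance after payment $4,744.84.
Closed form: n = −ln(1 − rB₀/P)/ln(1+r) = −ln(0.69981)/ln(1.02108) ≈ 17.108, so the balance reaches zero during payment 18.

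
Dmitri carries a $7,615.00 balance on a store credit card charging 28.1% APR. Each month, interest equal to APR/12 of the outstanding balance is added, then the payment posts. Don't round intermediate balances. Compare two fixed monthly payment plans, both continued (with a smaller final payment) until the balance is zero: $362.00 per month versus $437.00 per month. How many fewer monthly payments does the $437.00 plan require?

Monthly rate r = 28.1%/12 = 2.34167% = 0.0234167.
At $362.00/mo: n = ⌈−ln(1 − rB₀/P)/ln(1+r)⌉ = 30 payments (last $113.24); total interest = total paid − $7,615.00 = $2,996.24.
At $437.00/mo: 23 payments (last $286.34); total interest $2,285.34.
Payments saved = 30 − 23 = 7.

7 fewer payments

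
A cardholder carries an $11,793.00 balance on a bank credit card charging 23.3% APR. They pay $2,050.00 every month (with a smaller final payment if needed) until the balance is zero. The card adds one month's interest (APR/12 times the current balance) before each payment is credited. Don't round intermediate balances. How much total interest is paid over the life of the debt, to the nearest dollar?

$836

Monthly rate r = 23.3%/12 = 1.94167% = 0.0194167.
Payoff takes n = ⌈−ln(1 − rB₀/P)/ln(1+r)⌉ = ⌈6.159⌉ = 7 payments; the last is $328.84.
Total paid = 6·$2,050.00 + $328.84 = $12,628.84.
Total interest = total paid − principal = $12,628.84 − $11,793.00 = $835.84.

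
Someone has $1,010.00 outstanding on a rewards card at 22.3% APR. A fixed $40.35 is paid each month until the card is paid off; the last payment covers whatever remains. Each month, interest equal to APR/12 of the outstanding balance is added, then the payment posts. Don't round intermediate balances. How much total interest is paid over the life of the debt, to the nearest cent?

Monthly rate r = 22.3%/12 = 1.85833% = 0.0185833.
Payoff takes n = ⌈−ln(1 − rB₀/P)/ln(1+r)⌉ = ⌈33.987⌉ = 34 payments; the last is $39.81.
Total paid = 33·$40.35 + $39.81 = $1,371.36.
Total interest = total paid − principal = $1,371.36 − $1,010.00 = $361.36.

$361.36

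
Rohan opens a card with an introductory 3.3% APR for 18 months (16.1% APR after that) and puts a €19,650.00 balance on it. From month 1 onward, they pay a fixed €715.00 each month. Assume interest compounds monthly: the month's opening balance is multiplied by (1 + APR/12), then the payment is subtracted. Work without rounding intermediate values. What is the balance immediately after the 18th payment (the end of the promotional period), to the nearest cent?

Promo months 1–18 at r₀ = 3.3%/12 = 0.00275; months 19+ at r₁ = 16.1%/12 = 0.0134167.
After month 18: iterate B ← B·(1+r₀) − €715.00 for 18 months → €7,470.45.

€7,470.45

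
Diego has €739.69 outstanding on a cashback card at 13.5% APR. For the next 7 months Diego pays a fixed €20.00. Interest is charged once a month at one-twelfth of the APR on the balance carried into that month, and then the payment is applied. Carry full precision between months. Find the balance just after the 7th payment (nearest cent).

Monthly rate r = 13.5%/12 = 1.125% = 0.01125.
Each month: B ← B·(1+r) − €20.00.
Month 1: interest €8.32; balance after payment €728.01.
Month 2: interest €8.19; balance after payment €716.20.
Month 3: interest €8.06; balance after payment €704.26.
Month 4: interest €7.92; balance after payment €692.18.
Month 5: interest €7.79; balance after payment €679.97.
Month 6: interest €7.65; balance after payment €667.62.
Month 7: interest €7.51; balance after payment €655.13.

€655.13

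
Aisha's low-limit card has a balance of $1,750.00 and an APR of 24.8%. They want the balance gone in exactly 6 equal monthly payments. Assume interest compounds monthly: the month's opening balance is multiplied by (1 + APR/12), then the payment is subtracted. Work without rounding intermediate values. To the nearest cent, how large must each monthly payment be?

Monthly rate r = 24.8%/12 = 2.06667% = 0.0206667.
Level-payment amortization: P = B₀·r / (1 − (1+r)^(−n)) = 1750.00·0.0206667 / (1 − 1.02067^(−6)).
Denominator 1 − (1+r)^(−6) = 0.115502906.
P = 36.1667 / 0.115502906 ≈ 313.12.

$313.12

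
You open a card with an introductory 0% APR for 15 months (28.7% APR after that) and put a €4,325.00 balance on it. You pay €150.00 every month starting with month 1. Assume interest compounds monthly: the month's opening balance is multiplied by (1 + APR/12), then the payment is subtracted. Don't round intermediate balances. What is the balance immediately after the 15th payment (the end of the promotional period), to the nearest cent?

Promo months 1–15 at r₀ = 0%/12 = 0; months 16+ at r₁ = 28.7%/12 = 0.0239167.
After month 15 (no interest yet): B = €4,325.00 − 15·€150.00 = €2,075.00.

€2,075.00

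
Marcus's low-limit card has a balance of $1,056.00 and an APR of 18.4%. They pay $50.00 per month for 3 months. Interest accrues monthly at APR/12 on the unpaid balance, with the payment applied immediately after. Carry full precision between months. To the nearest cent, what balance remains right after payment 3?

Monthly rate r = 18.4%/12 = 1.53333% = 0.0153333.
Each month: B ← B·(1+r) − $50.00.
Month 1: interest $16.19; balance after payment $1,022.19.
Month 2: interest $15.67; balance after payment $987.87.
Month 3: interest $15.15; balance after payment $953.01.

$953.01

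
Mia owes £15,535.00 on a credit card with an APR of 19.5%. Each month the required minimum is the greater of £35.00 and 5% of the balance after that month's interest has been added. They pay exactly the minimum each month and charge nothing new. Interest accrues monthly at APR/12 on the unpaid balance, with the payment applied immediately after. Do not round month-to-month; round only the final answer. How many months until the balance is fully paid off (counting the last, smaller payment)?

Monthly rate r = 19.5%/12 = 1.625% = 0.01625.
While 5% of the post-interest balance exceeds £35.00, each month B ← (B·(1+r))·(1 − 0.05), i.e. B shrinks by the factor (1+r)·0.95 = 0.96544.
This holds for months 1–89. Entering month 90 the balance is £678.83; 5% of the post-interest balance is now below £35.00, so the flat £35.00 minimum applies from here.
From month 90 a fixed £35.00 at rate r clears £678.83 in 24 more payments. Total: 89 + 24 = 113 months.

113 months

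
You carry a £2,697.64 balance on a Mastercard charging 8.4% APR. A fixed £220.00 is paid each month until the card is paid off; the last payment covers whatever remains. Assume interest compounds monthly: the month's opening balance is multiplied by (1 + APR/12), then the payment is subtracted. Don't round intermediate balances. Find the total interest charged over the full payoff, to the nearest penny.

£132.81

Monthly rate r = 8.4%/12 = 0.7% = 0.007.
Payoff takes n = ⌈−ln(1 − rB₀/P)/ln(1+r)⌉ = ⌈12.865⌉ = 13 payments; the last is £190.45.
Total paid = 12·£220.00 + £190.45 = £2,830.45.
Total interest = total paid − principal = £2,830.45 − £2,697.64 = £132.81.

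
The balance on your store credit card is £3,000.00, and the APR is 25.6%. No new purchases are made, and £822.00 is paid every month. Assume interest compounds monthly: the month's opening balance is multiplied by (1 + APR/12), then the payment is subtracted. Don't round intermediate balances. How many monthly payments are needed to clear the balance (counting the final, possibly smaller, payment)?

4 payments

Monthly rate r = 25.6%/12 = 2.13333% = 0.0213333.
Recurrence: B ← B·(1+r) − £822.00.
Month 1: interest £64.00; balance after payment £2,242.00.
Month 2: interest £47.83; balance after payment £1,467.83.
Month 3: interest £31.31; balance after payment £677.14.
Month 4: interest £14.45; balance after payment £0.00.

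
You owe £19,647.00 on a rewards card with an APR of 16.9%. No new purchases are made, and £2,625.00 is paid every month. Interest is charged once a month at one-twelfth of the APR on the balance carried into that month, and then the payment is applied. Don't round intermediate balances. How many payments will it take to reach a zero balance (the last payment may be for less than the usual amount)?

8 months

Monthly rate r = 16.9%/12 = 1.40833% = 0.0140833.
Recurrence: B ← B·(1+r) − £2,625.00.
Month 1: interest £276.70; balance after payment £17,298.70.
Month 2: interest £243.62; balance after payment £14,917.32.
Closed form: n = −ln(1 − rB₀/P)/ln(1+r) = −ln(0.89459)/ln(1.01408) ≈ 7.965, so the balance reaches zero during payment 8.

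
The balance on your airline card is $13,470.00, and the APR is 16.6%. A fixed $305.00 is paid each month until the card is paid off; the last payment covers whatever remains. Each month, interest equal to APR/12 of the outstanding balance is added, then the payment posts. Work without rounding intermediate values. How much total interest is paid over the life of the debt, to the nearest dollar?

Monthly rate r = 16.6%/12 = 1.38333% = 0.0138333.
Payoff takes n = ⌈−ln(1 − rB₀/P)/ln(1+r)⌉ = ⌈68.712⌉ = 69 payments; the last is $217.72.
Total paid = 68·$305.00 + $217.72 = $20,957.72.
Total interest = total paid − principal = $20,957.72 − $13,470.00 = $7,487.72.

$7,488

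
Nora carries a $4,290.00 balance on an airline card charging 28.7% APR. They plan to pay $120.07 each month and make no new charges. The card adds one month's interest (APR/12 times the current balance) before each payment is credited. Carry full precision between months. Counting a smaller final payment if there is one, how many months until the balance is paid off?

82 months

Monthly rate r = 28.7%/12 = 2.39167% = 0.0239167.
Recurrence: B ← B·(1+r) − $120.07.
Month 1: interest $102.60; balance after payment $4,272.53.
Month 2: interest $102.18; balance after payment $4,254.65.
Closed form: n = −ln(1 − rB₀/P)/ln(1+r) = −ln(0.14548)/ln(1.02392) ≈ 81.562, so the balance reaches zero during payment 82.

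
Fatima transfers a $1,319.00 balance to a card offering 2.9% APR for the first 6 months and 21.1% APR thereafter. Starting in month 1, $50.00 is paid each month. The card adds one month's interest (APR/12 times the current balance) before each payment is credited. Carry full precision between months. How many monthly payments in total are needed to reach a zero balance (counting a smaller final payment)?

33 payments

Promo months 1–6 at r₀ = 2.9%/12 = 0.00241667; months 7+ at r₁ = 21.1%/12 = 0.0175833.
After month 6: iterate B ← B·(1+r₀) − $50.00 for 6 months → $1,036.42.
Then at r₁ with $50.00/mo: n₂ = −ln(1 − r₁·B/P)/ln(1+r₁) ≈ 26.01 → 27 more payments.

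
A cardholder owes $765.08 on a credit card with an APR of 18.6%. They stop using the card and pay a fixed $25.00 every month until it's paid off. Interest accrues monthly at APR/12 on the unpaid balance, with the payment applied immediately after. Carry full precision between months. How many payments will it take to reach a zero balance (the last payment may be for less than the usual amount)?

42 months

Monthly rate r = 18.6%/12 = 1.55% = 0.0155.
Recurrence: B ← B·(1+r) − $25.00.
Month 1: interest $11.86; balance after payment $751.94.
Month 2: interest $11.66; balance after payment $738.59.
Closed form: n = −ln(1 − rB₀/P)/ln(1+r) = −ln(0.52565)/ln(1.0155) ≈ 41.812, so the balance reaches zero during payment 42.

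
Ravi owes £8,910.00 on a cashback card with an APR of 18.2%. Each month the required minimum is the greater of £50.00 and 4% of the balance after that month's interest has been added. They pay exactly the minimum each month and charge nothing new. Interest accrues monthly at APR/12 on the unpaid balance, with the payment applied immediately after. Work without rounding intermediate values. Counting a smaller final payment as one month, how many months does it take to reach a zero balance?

108 months

Monthly rate r = 18.2%/12 = 1.51667% = 0.0151667.
While 4% of the post-interest balance exceeds £50.00, each month B ← (B·(1+r))·(1 − 0.04), i.e. B shrinks by the factor (1+r)·0.96 = 0.97456.
This holds for months 1–77. Entering month 78 the balance is £1,225.01; 4% of the post-interest balance is now below £50.00, so the flat £50.00 minimum applies from here.
From month 78 a fixed £50.00 at rate r clears £1,225.01 in 31 more payments. Total: 77 + 31 = 108 months.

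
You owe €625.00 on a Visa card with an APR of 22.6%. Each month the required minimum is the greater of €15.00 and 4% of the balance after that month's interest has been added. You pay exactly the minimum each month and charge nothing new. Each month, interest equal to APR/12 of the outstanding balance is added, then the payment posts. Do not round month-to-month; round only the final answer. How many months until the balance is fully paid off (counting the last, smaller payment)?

58 months

Monthly rate r = 22.6%/12 = 1.88333% = 0.0188333.
While 4% of the post-interest balance exceeds €15.00, each month B ← (B·(1+r))·(1 − 0.04), i.e. B shrinks by the factor (1+r)·0.96 = 0.97808.
This holds for months 1–24. Entering month 25 the balance is €367.17; 4% of the post-interest balance is now below €15.00, so the flat €15.00 minimum applies from here.
From month 25 a fixed €15.00 at rate r clears €367.17 in 34 more payments. Total: 24 + 34 = 58 months.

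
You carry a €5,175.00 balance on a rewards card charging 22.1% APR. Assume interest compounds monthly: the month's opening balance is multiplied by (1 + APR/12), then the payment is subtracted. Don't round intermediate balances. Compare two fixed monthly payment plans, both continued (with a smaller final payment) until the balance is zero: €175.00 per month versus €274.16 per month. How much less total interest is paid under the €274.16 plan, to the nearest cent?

€1,125.54

Monthly rate r = 22.1%/12 = 1.84167% = 0.0184167.
At €175.00/mo: n = ⌈−ln(1 − rB₀/P)/ln(1+r)⌉ = 44 payments (last €18.20); total interest = total paid − €5,175.00 = €2,368.20.
At €274.16/mo: 24 payments (last €111.98); total interest €1,242.66.
Interest saved = €2,368.20 − €1,242.66 = €1,125.54.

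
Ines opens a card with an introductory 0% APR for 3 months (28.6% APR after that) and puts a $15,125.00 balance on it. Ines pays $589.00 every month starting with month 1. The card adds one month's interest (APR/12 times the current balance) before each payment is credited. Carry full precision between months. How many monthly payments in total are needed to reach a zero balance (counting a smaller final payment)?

37 months

Promo months 1–3 at r₀ = 0%/12 = 0; months 4+ at r₁ = 28.6%/12 = 0.0238333.
After month 3 (no interest yet): B = $15,125.00 − 3·$589.00 = $13,358.00.
Then at r₁ with $589.00/mo: n₂ = −ln(1 − r₁·B/P)/ln(1+r₁) ≈ 33.02 → 34 more payments.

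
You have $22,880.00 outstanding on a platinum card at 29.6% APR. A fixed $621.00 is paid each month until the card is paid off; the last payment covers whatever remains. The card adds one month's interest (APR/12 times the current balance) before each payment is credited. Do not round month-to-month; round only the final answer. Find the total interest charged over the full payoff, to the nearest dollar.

$38,154

Monthly rate r = 29.6%/12 = 2.46667% = 0.0246667.
Payoff takes n = ⌈−ln(1 − rB₀/P)/ln(1+r)⌉ = ⌈98.281⌉ = 99 payments; the last is $176.11.
Total paid = 98·$621.00 + $176.11 = $61,034.11.
Total interest = total paid − principal = $61,034.11 − $22,880.00 = $38,154.11.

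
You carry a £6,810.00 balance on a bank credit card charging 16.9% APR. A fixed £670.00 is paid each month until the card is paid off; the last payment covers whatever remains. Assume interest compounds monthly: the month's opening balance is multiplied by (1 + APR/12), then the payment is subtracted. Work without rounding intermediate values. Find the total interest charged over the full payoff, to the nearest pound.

Monthly rate r = 16.9%/12 = 1.40833% = 0.0140833.
Payoff takes n = ⌈−ln(1 − rB₀/P)/ln(1+r)⌉ = ⌈11.047⌉ = 12 payments; the last is £31.41.
Total paid = 11·£670.00 + £31.41 = £7,401.41.
Total interest = total paid − principal = £7,401.41 − £6,810.00 = £591.41.

£591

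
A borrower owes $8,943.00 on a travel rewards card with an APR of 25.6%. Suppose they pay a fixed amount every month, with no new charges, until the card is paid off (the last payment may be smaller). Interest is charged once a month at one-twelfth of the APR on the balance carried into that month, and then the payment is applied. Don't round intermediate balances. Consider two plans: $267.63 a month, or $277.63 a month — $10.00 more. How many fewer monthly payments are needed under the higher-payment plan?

4 fewer payments

Monthly rate r = 25.6%/12 = 2.13333% = 0.0213333.
At $267.63/mo: n = ⌈−ln(1 − rB₀/P)/ln(1+r)⌉ = 60 payments (last $30.37); total interest = total paid − $8,943.00 = $6,877.54.
At $277.63/mo: 56 payments (last $15.41); total interest $6,342.06.
Payments saved = 60 − 56 = 4.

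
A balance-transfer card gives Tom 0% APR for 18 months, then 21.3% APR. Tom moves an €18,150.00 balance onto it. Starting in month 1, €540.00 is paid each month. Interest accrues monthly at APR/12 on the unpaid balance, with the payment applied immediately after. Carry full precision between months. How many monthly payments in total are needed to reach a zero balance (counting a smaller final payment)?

Promo months 1–18 at r₀ = 0%/12 = 0; months 19+ at r₁ = 21.3%/12 = 0.01775.
After month 18 (no interest yet): B = €18,150.00 − 18·€540.00 = €8,430.00.
Then at r₁ with €540.00/mo: n₂ = −ln(1 − r₁·B/P)/ln(1+r₁) ≈ 18.44 → 19 more payments.

37 payments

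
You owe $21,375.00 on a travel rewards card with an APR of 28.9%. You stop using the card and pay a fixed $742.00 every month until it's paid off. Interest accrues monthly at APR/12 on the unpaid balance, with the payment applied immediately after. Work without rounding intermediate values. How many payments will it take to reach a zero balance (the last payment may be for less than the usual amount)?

50 months

Monthly rate r = 28.9%/12 = 2.40833% = 0.0240833.
Recurrence: B ← B·(1+r) − $742.00.
Month 1: interest $514.78; balance after payment $21,147.78.
Month 2: interest $509.31; balance after payment $20,915.09.
Closed form: n = −ln(1 − rB₀/P)/ln(1+r) = −ln(0.30622)/ln(1.02408) ≈ 49.729, so the balance reaches zero during payment 50.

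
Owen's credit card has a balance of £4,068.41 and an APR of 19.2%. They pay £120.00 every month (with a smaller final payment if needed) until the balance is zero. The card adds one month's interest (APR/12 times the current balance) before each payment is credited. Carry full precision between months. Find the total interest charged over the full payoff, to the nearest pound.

£1,843

Monthly rate r = 19.2%/12 = 1.6% = 0.016.
Payoff takes n = ⌈−ln(1 − rB₀/P)/ln(1+r)⌉ = ⌈49.257⌉ = 50 payments; the last is £31.07.
Total paid = 49·£120.00 + £31.07 = £5,911.07.
Total interest = total paid − principal = £5,911.07 − £4,068.41 = £1,842.66.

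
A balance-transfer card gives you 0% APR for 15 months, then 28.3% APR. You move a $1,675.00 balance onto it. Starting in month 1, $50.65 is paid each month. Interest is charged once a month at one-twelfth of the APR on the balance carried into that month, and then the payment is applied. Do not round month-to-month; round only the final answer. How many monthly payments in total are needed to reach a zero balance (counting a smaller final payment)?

Promo months 1–15 at r₀ = 0%/12 = 0; months 16+ at r₁ = 28.3%/12 = 0.0235833.
After month 15 (no interest yet): B = $1,675.00 − 15·$50.65 = $915.25.
Then at r₁ with $50.65/mo: n₂ = −ln(1 − r₁·B/P)/ln(1+r₁) ≈ 23.83 → 24 more payments.

39 months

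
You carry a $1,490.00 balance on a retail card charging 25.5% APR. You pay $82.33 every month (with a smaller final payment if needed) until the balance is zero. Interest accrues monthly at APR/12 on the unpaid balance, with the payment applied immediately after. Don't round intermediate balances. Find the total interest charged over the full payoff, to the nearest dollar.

$411

Monthly rate r = 25.5%/12 = 2.125% = 0.02125.
Payoff takes n = ⌈−ln(1 − rB₀/P)/ln(1+r)⌉ = ⌈23.087⌉ = 24 payments; the last is $7.20.
Total paid = 23·$82.33 + $7.20 = $1,900.79.
Total interest = total paid − principal = $1,900.79 − $1,490.00 = $410.79.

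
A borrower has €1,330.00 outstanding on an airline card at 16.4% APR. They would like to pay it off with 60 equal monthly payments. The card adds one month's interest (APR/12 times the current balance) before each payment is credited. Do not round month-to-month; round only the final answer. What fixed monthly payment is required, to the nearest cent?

€32.63

Monthly rate r = 16.4%/12 = 1.36667% = 0.0136667.
Level-payment amortization: P = B₀·r / (1 − (1+r)^(−n)) = 1330.00·0.0136667 / (1 − 1.01367^(−60)).
Denominator 1 − (1+r)^(−60) = 0.557115915.
P = 18.1767 / 0.557115915 ≈ 32.63.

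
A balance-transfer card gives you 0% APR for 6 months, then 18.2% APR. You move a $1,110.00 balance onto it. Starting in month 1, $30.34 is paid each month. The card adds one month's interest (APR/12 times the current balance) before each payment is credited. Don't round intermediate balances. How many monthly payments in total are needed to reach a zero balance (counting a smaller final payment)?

Promo months 1–6 at r₀ = 0%/12 = 0; months 7+ at r₁ = 18.2%/12 = 0.0151667.
After month 6 (no interest yet): B = $1,110.00 − 6·$30.34 = $927.96.
Then at r₁ with $30.34/mo: n₂ = −ln(1 − r₁·B/P)/ln(1+r₁) ≈ 41.41 → 42 more payments.

48 months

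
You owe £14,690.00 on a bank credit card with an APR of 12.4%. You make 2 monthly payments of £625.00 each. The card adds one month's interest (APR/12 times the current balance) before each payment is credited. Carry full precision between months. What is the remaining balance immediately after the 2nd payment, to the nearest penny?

Monthly rate r = 12.4%/12 = 1.03333% = 0.0103333.
Each month: B ← B·(1+r) − £625.00.
Month 1: interest £151.80; balance after payment £14,216.80.
Month 2: interest £146.91; balance after payment £13,738.70.

£13,738.70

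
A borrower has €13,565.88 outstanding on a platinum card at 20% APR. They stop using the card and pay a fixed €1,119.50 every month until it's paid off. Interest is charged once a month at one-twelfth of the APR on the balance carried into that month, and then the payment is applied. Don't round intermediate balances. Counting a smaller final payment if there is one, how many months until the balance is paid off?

Monthly rate r = 20%/12 = 1.66667% = 0.0166667.
Recurrence: B ← B·(1+r) − €1,119.50.
Month 1: interest €226.10; balance after payment €12,672.48.
Month 2: interest €211.21; balance after payment €11,764.19.
Closed form: n = −ln(1 − rB₀/P)/ln(1+r) = −ln(0.79804)/ln(1.01667) ≈ 13.649, so the balance reaches zero during payment 14.

14 payments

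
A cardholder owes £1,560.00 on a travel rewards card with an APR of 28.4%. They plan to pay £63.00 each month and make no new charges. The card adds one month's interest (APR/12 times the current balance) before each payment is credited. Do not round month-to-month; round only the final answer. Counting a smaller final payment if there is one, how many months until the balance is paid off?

Monthly rate r = 28.4%/12 = 2.36667% = 0.0236667.
Recurrence: B ← B·(1+r) − £63.00.
Month 1: interest £36.92; balance after payment £1,533.92.
Month 2: interest £36.30; balance after payment £1,507.22.
Closed form: n = −ln(1 − rB₀/P)/ln(1+r) = −ln(0.41397)/ln(1.02367) ≈ 37.705, so the balance reaches zero during payment 38.

38 months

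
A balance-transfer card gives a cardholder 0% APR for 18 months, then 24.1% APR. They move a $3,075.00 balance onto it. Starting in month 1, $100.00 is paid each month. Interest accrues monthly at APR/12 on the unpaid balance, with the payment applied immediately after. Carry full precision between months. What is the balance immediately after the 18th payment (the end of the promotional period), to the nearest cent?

$1,275.00

Promo months 1–18 at r₀ = 0%/12 = 0; months 19+ at r₁ = 24.1%/12 = 0.0200833.
After month 18 (no interest yet): B = $3,075.00 − 18·$100.00 = $1,275.00.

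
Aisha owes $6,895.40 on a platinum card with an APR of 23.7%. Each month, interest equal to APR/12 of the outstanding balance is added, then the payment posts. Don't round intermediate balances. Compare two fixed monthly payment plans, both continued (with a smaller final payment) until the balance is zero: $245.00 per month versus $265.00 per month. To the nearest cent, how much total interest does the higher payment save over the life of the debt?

$393.31

Monthly rate r = 23.7%/12 = 1.975% = 0.01975.
At $245.00/mo: n = ⌈−ln(1 − rB₀/P)/ln(1+r)⌉ = 42 payments (last $122.66); total interest = total paid − $6,895.40 = $3,272.26.
At $265.00/mo: 37 payments (last $234.35); total interest $2,878.95.
Interest saved = $3,272.26 − $2,878.95 = $393.31.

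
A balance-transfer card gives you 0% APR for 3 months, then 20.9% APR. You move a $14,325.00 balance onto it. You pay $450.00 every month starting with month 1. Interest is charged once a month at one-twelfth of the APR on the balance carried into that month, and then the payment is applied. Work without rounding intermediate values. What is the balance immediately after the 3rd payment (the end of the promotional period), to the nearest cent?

$12,975.00

Promo months 1–3 at r₀ = 0%/12 = 0; months 4+ at r₁ = 20.9%/12 = 0.0174167.
After month 3 (no interest yet): B = $14,325.00 − 3·$450.00 = $12,975.00.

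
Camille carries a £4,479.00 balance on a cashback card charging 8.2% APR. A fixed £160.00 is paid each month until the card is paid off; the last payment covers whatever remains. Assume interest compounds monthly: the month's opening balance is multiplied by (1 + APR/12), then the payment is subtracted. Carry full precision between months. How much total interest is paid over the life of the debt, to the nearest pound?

Monthly rate r = 8.2%/12 = 0.683333% = 0.00683333.
Payoff takes n = ⌈−ln(1 − rB₀/P)/ln(1+r)⌉ = ⌈31.177⌉ = 32 payments; the last is £28.34.
Total paid = 31·£160.00 + £28.34 = £4,988.34.
Total interest = total paid − principal = £4,988.34 − £4,479.00 = £509.34.

£509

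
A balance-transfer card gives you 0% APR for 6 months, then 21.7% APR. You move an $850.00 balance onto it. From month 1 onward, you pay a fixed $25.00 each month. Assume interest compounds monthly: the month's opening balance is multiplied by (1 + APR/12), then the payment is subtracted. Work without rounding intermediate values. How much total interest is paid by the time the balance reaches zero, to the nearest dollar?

Promo months 1–6 at r₀ = 0%/12 = 0; months 7+ at r₁ = 21.7%/12 = 0.0180833.
After month 6 (no interest yet): B = $850.00 − 6·$25.00 = $700.00.
Then at r₁ with $25.00/mo: n₂ = −ln(1 − r₁·B/P)/ln(1+r₁) ≈ 39.39 → 40 more payments.
Total paid = 45·$25.00 + $9.74 = $1,134.74; interest = $1,134.74 − $850.00 = $284.74.

$285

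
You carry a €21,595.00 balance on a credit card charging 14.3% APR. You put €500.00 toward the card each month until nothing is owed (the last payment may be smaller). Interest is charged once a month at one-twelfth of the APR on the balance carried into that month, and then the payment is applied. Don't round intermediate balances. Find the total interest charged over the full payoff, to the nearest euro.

€8,919

Monthly rate r = 14.3%/12 = 1.19167% = 0.0119167.
Payoff takes n = ⌈−ln(1 − rB₀/P)/ln(1+r)⌉ = ⌈61.028⌉ = 62 payments; the last is €13.97.
Total paid = 61·€500.00 + €13.97 = €30,513.97.
Total interest = total paid − principal = €30,513.97 − €21,595.00 = €8,918.97.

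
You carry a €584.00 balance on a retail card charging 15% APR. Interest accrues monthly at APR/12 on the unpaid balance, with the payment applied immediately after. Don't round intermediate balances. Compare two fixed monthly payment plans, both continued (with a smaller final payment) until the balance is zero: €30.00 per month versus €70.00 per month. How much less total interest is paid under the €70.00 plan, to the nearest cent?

€52.77

Monthly rate r = 15%/12 = 1.25% = 0.0125.
At €30.00/mo: n = ⌈−ln(1 − rB₀/P)/ln(1+r)⌉ = 23 payments (last €13.42); total interest = total paid − €584.00 = €89.42.
At €70.00/mo: 9 payments (last €60.65); total interest €36.65.
Interest saved = €89.42 − €36.65 = €52.77.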